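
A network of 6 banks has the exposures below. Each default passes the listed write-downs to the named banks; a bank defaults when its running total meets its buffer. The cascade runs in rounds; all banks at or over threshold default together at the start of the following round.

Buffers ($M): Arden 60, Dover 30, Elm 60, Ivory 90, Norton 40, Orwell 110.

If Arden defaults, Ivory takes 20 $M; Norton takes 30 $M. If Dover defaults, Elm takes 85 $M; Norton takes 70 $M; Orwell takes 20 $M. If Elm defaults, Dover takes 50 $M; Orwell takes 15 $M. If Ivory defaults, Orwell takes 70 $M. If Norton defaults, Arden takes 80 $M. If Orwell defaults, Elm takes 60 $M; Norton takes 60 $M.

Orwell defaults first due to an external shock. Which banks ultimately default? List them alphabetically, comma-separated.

Round 1 — Orwell defaults (initial).
  Elm: +60 → 60 ≥ 60
  Norton: +60 → 60 ≥ 40
Round 2 — Elm, Norton default.
  Arden: +80 → 80 ≥ 60
  Dover: +50 → 50 ≥ 30
Round 3 — Arden, Dover default.
  Ivory: +20 → 20 < 90
No further defaults.

Arden, Dover, Elm, Norton, Orwell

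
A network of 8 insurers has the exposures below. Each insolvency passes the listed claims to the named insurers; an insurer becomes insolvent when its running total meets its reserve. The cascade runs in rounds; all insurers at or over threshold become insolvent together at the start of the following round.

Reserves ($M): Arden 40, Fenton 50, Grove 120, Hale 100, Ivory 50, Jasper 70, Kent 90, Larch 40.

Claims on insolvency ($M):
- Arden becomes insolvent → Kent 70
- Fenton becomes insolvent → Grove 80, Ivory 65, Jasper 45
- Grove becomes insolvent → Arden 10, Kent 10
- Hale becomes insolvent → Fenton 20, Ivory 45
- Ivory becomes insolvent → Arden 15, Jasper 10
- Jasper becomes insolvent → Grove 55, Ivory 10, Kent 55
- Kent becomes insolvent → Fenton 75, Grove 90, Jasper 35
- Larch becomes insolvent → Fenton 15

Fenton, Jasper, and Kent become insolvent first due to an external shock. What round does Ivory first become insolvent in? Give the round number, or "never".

Round 1 — Fenton, Jasper, Kent become insolvent (initial).
  Grove: +80+55+90 → 225 ≥ 120
  Ivory: +65+10 → 75 ≥ 50
Round 2 — Grove, Ivory become insolvent.
  Arden: +10+15 → 25 < 40
No further insolvencies.

2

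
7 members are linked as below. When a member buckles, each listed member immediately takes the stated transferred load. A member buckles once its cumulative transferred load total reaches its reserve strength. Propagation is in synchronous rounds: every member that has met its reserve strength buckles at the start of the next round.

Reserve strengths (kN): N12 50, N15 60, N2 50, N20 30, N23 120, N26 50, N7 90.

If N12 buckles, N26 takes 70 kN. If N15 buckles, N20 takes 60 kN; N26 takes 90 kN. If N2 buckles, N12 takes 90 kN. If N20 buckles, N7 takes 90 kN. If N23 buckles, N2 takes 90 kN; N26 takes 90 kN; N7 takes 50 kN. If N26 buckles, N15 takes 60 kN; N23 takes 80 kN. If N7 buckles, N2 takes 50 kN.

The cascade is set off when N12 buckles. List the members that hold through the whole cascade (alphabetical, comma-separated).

N23

Round 1 — N12 buckles (initial).
  N26: +70 → 70 ≥ 50
Round 2 — N26 buckles.
  N15: +60 → 60 ≥ 60
  N23: +80 → 80 < 120
Round 3 — N15 buckles.
  N20: +60 → 60 ≥ 30
Round 4 — N20 buckles.
  N7: +90 → 90 ≥ 90
Round 5 — N7 buckles.
  N2: +50 → 50 ≥ 50
Round 6 — N2 buckles.
No further bucklings.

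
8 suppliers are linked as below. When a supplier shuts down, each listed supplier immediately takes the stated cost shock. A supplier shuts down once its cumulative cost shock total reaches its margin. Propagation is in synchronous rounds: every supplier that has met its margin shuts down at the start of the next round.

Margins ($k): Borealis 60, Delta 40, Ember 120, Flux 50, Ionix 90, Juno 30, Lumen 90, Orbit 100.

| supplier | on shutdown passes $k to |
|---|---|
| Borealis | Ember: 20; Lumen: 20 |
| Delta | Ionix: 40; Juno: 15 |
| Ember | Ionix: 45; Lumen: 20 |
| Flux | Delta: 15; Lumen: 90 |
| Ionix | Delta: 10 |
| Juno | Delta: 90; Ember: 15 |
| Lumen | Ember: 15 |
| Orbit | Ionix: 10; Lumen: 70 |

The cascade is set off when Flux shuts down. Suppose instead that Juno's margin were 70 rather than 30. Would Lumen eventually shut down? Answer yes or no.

yes

With Juno's margin at 70:
Round 1 — Flux shuts down (initial).
  Delta: +15 → 15 < 40
  Lumen: +90 → 90 ≥ 90
Round 2 — Lumen shuts down.
  Ember: +15 → 15 < 120
No further shutdowns.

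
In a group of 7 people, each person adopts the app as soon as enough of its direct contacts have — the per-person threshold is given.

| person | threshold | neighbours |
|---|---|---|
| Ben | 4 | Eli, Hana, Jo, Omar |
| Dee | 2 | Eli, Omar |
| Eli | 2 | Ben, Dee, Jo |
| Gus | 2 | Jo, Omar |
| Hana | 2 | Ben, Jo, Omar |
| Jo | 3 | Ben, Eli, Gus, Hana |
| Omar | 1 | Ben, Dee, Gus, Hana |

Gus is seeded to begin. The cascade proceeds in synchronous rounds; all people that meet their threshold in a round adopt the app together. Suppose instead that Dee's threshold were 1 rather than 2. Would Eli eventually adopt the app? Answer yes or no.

no

With Dee's threshold at 1:
Round 1 — Gus adopts the app (initial).
Round 2 — checking thresholds:
  Jo: 1 of 4 neighbours < 3, not yet.
  Omar: 1 of 4 neighbours ≥ 1, adopts the app.
Round 3 — checking thresholds:
  Ben: 1 of 4 neighbours < 4, not yet.
  Dee: 1 of 2 neighbours ≥ 1, adopts the app.
  Hana: 1 of 3 neighbours < 2, not yet.
  Jo: 1 of 4 neighbours < 3, not yet.
Round 4 — no new adoptions; cascade stops.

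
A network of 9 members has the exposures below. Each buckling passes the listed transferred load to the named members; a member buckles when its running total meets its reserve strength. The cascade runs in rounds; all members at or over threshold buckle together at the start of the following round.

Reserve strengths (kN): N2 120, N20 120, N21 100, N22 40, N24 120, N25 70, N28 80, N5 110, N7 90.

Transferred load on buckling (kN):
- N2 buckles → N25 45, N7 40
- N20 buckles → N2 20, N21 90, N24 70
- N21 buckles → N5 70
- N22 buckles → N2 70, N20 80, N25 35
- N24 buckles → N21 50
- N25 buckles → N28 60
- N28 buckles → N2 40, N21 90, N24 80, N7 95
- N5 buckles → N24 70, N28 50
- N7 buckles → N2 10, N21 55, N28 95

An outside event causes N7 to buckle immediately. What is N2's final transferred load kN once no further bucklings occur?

Round 1 — N7 buckles (initial).
  N2: +10 → 10 < 120
  N21: +55 → 55 < 100
  N28: +95 → 95 ≥ 80
Round 2 — N28 buckles.
  N2: +40 → 50 < 120
  N21: +90 → 145 ≥ 100
  N24: +80 → 80 < 120
Round 3 — N21 buckles.
  N5: +70 → 70 < 110
No further bucklings.

50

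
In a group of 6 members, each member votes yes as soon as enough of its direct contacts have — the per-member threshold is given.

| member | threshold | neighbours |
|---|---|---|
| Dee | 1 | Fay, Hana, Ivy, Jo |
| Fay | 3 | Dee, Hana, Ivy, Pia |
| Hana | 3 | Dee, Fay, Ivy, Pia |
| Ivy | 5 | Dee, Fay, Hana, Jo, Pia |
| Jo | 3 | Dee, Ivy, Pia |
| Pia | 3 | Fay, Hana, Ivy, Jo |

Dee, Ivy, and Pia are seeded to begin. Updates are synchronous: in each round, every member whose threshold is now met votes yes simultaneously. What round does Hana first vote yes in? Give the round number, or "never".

2

Round 1 — Dee, Ivy, Pia vote yes (initial).
Round 2 — checking thresholds:
  Fay: 3 of 4 neighbours ≥ 3, votes yes.
  Hana: 3 of 4 neighbours ≥ 3, votes yes.
  Jo: 3 of 3 neighbours ≥ 3, votes yes.
Round 3 — no new yes votes; cascade stops.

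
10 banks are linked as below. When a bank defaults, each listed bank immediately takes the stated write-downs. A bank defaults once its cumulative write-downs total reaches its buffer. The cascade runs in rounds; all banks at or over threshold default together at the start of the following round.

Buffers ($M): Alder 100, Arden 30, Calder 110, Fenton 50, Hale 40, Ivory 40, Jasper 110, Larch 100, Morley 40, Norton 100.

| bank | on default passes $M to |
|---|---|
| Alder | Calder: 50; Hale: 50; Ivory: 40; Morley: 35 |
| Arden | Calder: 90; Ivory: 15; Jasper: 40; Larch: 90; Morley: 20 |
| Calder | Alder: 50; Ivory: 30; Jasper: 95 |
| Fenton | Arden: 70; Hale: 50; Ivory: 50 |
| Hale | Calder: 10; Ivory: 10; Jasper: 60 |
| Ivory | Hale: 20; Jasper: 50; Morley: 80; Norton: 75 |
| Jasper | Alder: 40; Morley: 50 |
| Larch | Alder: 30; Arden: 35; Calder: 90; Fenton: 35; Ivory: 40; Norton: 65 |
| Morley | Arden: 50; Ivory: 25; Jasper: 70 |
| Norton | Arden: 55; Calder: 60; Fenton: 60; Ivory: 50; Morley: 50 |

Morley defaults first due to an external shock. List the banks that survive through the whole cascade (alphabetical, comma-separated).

Alder, Calder, Fenton, Hale, Larch, Norton

Round 1 — Morley defaults (initial).
  Arden: +50 → 50 ≥ 30
  Ivory: +25 → 25 < 40
  Jasper: +70 → 70 < 110
Round 2 — Arden defaults.
  Calder: +90 → 90 < 110
  Ivory: +15 → 40 ≥ 40
  Jasper: +40 → 110 ≥ 110
  Larch: +90 → 90 < 100
Round 3 — Ivory, Jasper default.
  Alder: +40 → 40 < 100
  Hale: +20 → 20 < 40
  Norton: +75 → 75 < 100
No further defaults.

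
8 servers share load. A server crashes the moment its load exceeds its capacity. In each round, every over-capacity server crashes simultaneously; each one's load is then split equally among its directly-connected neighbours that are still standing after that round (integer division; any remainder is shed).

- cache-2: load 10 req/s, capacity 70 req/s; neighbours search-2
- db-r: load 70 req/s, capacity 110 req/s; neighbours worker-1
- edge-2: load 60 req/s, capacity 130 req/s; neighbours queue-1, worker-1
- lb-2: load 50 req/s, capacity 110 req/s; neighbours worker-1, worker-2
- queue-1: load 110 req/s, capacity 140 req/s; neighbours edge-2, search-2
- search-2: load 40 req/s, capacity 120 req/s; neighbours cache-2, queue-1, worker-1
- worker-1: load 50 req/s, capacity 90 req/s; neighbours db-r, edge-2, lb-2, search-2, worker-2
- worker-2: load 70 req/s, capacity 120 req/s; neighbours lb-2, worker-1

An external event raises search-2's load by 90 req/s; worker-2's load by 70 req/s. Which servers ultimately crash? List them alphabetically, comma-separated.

Round 1 — search-2 at 130 > 120; worker-2 at 140 > 120. search-2, worker-2 crash.
  search-2 sheds 130 req/s to cache-2, queue-1, worker-1: 43 each (1 lost).
    cache-2: 10+43 = 53 ≤ 70
    queue-1: 110+43 = 153 > 140
    worker-1: 50+43 = 93 > 90
  worker-2 sheds 140 req/s to lb-2, worker-1: 70 each.
    lb-2: 50+70 = 120 > 110
    worker-1: 93+70 = 163 > 90
Round 2 — lb-2, queue-1, worker-1 crash.
  lb-2 sheds 120 req/s: no online neighbours, lost.
  queue-1 sheds 153 req/s to edge-2: 153 each.
    edge-2: 60+153 = 213 > 130
  worker-1 sheds 163 req/s to db-r, edge-2: 81 each (1 lost).
    db-r: 70+81 = 151 > 110
    edge-2: 213+81 = 294 > 130
Round 3 — db-r, edge-2 crash.
  db-r sheds 151 req/s: no online neighbours, lost.
  edge-2 sheds 294 req/s: no online neighbours, lost.
No further crashes.

db-r, edge-2, lb-2, queue-1, search-2, worker-1, worker-2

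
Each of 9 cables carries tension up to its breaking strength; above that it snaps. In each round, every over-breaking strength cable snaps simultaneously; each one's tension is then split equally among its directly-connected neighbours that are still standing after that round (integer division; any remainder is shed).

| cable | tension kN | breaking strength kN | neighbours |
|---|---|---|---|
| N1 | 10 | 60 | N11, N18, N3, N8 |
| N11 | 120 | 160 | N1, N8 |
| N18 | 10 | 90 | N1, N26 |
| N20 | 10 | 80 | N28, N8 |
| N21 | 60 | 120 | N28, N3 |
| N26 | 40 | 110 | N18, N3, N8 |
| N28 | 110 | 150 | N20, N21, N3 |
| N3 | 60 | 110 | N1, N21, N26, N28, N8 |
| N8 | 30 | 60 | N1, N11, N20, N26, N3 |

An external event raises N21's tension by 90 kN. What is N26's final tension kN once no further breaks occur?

Round 1 — N21 at 150 > 120. N21 snaps.
  N21 sheds 150 kN to N28, N3: 75 each.
    N28: 110+75 = 185 > 150
    N3: 60+75 = 135 > 110
Round 2 — N28, N3 snap.
  N28 sheds 185 kN to N20: 185 each.
    N20: 10+185 = 195 > 80
  N3 sheds 135 kN to N1, N26, N8: 45 each.
    N1: 10+45 = 55 ≤ 60
    N26: 40+45 = 85 ≤ 110
    N8: 30+45 = 75 > 60
Round 3 — N20, N8 snap.
  N20 sheds 195 kN: no online neighbours, lost.
  N8 sheds 75 kN to N1, N11, N26: 25 each.
    N1: 55+25 = 80 > 60
    N11: 120+25 = 145 ≤ 160
    N26: 85+25 = 110 ≤ 110
Round 4 — N1 snaps.
  N1 sheds 80 kN to N11, N18: 40 each.
    N11: 145+40 = 185 > 160
    N18: 10+40 = 50 ≤ 90
Round 5 — N11 snaps.
  N11 sheds 185 kN: no online neighbours, lost.
No further breaks.

110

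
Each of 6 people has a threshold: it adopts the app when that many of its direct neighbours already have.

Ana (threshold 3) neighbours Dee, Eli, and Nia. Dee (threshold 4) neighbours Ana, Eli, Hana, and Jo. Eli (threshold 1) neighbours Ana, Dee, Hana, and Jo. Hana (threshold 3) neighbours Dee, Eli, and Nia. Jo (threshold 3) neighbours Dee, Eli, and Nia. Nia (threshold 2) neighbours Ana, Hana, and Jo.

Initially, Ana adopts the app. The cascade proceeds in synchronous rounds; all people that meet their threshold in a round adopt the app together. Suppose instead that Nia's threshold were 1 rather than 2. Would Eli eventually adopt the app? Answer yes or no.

yes

With Nia's threshold at 1:
Round 1 — Ana adopts the app (initial).
Round 2 — checking thresholds:
  Dee: 1 of 4 neighbours < 4, holds.
  Eli: 1 of 4 neighbours ≥ 1, adopts the app.
  Nia: 1 of 3 neighbours ≥ 1, adopts the app.
Round 3 — no new adoptions; cascade stops.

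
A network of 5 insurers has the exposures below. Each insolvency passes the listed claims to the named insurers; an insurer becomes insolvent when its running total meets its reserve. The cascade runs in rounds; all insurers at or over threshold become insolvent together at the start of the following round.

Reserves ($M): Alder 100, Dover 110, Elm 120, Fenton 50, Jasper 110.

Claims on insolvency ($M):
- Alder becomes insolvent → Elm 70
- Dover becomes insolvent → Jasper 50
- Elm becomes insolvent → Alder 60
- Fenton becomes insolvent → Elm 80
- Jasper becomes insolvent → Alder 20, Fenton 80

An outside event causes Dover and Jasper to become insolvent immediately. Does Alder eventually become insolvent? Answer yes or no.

Round 1 — Dover, Jasper become insolvent (initial).
  Alder: +20 → 20 < 100
  Fenton: +80 → 80 ≥ 50
Round 2 — Fenton becomes insolvent.
  Elm: +80 → 80 < 120
No further insolvencies.

no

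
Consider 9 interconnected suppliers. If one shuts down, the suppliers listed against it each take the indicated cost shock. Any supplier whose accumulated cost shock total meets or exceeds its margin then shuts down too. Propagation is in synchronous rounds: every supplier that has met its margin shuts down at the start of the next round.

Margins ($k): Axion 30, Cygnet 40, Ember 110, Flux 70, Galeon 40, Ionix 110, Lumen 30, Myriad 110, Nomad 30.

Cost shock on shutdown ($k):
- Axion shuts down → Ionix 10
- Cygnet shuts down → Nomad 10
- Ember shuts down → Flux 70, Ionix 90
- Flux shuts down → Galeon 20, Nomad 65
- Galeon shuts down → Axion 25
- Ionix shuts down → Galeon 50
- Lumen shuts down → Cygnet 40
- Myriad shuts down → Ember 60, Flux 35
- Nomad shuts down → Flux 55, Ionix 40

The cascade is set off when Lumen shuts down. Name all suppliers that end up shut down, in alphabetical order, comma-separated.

Cygnet, Lumen

Round 1 — Lumen shuts down (initial).
  Cygnet: +40 → 40 ≥ 40
Round 2 — Cygnet shuts down.
  Nomad: +10 → 10 < 30
No further shutdowns.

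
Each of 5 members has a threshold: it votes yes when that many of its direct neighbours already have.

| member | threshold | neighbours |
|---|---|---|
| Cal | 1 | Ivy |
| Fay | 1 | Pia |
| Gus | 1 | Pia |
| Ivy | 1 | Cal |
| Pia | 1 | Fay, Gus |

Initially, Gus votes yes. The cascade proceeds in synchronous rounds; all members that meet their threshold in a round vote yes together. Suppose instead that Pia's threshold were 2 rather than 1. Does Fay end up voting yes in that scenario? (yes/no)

With Pia's threshold at 2:
Round 1 — Gus votes yes (initial).
Round 2 — no new yes votes; cascade stops.

no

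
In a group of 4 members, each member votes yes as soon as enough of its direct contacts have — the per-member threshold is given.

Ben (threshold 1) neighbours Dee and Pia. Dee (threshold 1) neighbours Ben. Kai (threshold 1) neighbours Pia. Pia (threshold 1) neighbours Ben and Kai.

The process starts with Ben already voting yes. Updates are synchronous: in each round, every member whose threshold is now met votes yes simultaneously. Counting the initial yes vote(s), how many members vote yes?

4

Round 1 — Ben votes yes (initial).
Round 2 — checking thresholds:
  Dee: 1 of 1 neighbours ≥ 1, votes yes.
  Pia: 1 of 2 neighbours ≥ 1, votes yes.
Round 3 — checking thresholds:
  Kai: 1 of 1 neighbours ≥ 1, votes yes.
Round 4 — no new yes votes; cascade stops.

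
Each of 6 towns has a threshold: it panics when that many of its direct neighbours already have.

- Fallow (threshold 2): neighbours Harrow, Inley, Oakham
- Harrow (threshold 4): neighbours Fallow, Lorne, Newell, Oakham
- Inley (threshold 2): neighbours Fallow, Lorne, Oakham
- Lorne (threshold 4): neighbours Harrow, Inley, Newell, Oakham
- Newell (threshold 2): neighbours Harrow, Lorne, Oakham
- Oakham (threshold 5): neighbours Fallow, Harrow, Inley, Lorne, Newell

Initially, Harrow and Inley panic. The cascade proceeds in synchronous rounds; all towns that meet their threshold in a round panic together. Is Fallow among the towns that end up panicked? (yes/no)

Round 1 — Harrow, Inley panic (initial).
Round 2 — checking thresholds:
  Fallow: 2 of 3 neighbours ≥ 2, panics.
  Lorne: 2 of 4 neighbours < 4, not yet.
  Newell: 1 of 3 neighbours < 2, not yet.
  Oakham: 2 of 5 neighbours < 5, not yet.
Round 3 — no new panics; cascade stops.

yes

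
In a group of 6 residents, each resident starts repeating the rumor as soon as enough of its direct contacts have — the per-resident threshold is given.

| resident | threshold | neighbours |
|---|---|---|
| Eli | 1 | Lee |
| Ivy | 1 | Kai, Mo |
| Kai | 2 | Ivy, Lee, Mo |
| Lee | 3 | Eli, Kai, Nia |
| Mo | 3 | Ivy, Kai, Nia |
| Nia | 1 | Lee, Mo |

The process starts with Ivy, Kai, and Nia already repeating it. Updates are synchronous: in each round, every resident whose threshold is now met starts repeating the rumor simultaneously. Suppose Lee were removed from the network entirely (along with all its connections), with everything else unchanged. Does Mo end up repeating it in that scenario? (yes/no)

yes

With Lee removed:
Round 1 — Ivy, Kai, Nia start repeating the rumor (initial).
Round 2 — checking thresholds:
  Mo: 3 of 3 neighbours ≥ 3, starts repeating the rumor.
Round 3 — no new spreads; cascade stops.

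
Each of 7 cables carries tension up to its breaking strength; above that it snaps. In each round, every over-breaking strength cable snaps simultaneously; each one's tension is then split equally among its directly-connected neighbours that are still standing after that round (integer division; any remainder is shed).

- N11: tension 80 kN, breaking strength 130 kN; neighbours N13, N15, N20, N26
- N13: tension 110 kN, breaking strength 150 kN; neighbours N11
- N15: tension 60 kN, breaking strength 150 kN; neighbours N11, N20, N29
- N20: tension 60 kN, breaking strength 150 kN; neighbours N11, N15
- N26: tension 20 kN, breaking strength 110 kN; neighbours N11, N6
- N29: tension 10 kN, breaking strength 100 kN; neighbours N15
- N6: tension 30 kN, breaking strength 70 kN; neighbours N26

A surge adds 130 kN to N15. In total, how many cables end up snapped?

Round 1 — N15 at 190 > 150. N15 snaps.
  N15 sheds 190 kN to N11, N20, N29: 63 each (1 lost).
    N11: 80+63 = 143 > 130
    N20: 60+63 = 123 ≤ 150
    N29: 10+63 = 73 ≤ 100
Round 2 — N11 snaps.
  N11 sheds 143 kN to N13, N20, N26: 47 each (2 lost).
    N13: 110+47 = 157 > 150
    N20: 123+47 = 170 > 150
    N26: 20+47 = 67 ≤ 110
Round 3 — N13, N20 snap.
  N13 sheds 157 kN: no online neighbours, lost.
  N20 sheds 170 kN: no online neighbours, lost.
No further breaks.

4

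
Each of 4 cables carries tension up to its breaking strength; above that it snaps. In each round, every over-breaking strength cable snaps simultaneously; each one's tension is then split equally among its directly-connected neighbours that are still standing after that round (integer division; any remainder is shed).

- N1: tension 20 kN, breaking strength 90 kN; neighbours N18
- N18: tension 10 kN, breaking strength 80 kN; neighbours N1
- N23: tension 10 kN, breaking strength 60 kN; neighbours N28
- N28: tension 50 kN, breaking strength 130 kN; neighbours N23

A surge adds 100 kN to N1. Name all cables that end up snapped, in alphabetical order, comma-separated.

N1, N18

Round 1 — N1 at 120 > 90. N1 snaps.
  N1 sheds 120 kN to N18: 120 each.
    N18: 10+120 = 130 > 80
Round 2 — N18 snaps.
  N18 sheds 130 kN: no online neighbours, lost.
No further breaks.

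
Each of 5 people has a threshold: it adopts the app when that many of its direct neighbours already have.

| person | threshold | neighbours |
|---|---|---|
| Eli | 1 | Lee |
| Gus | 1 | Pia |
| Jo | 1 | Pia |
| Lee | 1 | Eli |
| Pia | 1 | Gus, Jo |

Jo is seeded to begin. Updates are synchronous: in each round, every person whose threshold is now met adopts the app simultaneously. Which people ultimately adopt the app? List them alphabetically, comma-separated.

Gus, Jo, Pia

Round 1 — Jo adopts the app (initial).
Round 2 — checking thresholds:
  Pia: 1 of 2 neighbours ≥ 1, adopts the app.
Round 3 — checking thresholds:
  Gus: 1 of 1 neighbours ≥ 1, adopts the app.
Round 4 — no new adoptions; cascade stops.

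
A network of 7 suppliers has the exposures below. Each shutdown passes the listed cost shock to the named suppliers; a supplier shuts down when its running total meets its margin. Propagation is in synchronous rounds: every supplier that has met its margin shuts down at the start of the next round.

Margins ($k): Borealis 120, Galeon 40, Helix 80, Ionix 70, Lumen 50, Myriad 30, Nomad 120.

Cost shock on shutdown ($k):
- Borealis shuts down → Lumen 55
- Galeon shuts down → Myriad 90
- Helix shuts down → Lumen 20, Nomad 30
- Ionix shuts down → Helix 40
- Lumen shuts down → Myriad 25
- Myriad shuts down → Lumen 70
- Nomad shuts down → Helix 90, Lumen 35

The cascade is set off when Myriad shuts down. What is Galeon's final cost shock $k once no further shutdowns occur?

Round 1 — Myriad shuts down (initial).
  Lumen: +70 → 70 ≥ 50
Round 2 — Lumen shuts down.
No further shutdowns.

0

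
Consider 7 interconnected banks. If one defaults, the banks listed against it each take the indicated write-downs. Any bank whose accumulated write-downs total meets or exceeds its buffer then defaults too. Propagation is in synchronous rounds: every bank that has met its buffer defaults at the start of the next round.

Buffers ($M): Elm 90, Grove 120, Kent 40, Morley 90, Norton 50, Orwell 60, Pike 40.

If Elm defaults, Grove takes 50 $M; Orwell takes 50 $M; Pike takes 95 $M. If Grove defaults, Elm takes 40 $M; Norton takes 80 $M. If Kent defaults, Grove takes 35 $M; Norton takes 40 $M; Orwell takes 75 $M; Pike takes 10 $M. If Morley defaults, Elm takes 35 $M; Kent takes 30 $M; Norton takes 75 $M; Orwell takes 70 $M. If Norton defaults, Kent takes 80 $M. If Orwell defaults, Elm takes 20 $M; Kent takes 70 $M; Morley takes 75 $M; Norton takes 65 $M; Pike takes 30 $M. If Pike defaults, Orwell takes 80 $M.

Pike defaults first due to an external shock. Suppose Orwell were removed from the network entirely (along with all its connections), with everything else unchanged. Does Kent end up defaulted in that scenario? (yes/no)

no

With Orwell removed:
Round 1 — Pike defaults (initial).
No further defaults.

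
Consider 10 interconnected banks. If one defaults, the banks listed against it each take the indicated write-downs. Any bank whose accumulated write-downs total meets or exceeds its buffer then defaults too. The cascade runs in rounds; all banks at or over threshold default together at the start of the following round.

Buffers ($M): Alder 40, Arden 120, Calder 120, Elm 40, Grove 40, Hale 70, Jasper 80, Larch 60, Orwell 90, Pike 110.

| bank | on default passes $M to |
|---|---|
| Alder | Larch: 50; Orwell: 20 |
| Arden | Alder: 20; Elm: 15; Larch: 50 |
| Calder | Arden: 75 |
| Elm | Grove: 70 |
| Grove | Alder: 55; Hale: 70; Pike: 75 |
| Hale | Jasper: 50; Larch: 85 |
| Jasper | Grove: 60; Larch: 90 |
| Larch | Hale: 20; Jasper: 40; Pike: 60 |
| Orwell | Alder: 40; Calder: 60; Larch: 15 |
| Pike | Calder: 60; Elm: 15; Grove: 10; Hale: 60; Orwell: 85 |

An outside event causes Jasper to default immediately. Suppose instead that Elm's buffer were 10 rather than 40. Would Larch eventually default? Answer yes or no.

With Elm's buffer at 10:
Round 1 — Jasper defaults (initial).
  Grove: +60 → 60 ≥ 40
  Larch: +90 → 90 ≥ 60
Round 2 — Grove, Larch default.
  Alder: +55 → 55 ≥ 40
  Hale: +70+20 → 90 ≥ 70
  Pike: +75+60 → 135 ≥ 110
Round 3 — Alder, Hale, Pike default.
  Calder: +60 → 60 < 120
  Elm: +15 → 15 ≥ 10
  Orwell: +20+85 → 105 ≥ 90
Round 4 — Elm, Orwell default.
  Calder: +60 → 120 ≥ 120
Round 5 — Calder defaults.
  Arden: +75 → 75 < 120
No further defaults.

yes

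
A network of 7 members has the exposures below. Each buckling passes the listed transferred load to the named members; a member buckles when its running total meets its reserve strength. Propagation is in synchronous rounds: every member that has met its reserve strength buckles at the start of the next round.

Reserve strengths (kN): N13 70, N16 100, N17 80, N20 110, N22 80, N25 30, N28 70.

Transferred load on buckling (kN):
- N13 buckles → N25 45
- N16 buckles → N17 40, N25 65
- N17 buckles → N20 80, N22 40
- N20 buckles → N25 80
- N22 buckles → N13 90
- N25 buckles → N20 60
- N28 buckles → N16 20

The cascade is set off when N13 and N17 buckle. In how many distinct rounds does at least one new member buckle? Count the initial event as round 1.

Round 1 — N13, N17 buckle (initial).
  N20: +80 → 80 < 110
  N22: +40 → 40 < 80
  N25: +45 → 45 ≥ 30
Round 2 — N25 buckles.
  N20: +60 → 140 ≥ 110
Round 3 — N20 buckles.
No further bucklings.

3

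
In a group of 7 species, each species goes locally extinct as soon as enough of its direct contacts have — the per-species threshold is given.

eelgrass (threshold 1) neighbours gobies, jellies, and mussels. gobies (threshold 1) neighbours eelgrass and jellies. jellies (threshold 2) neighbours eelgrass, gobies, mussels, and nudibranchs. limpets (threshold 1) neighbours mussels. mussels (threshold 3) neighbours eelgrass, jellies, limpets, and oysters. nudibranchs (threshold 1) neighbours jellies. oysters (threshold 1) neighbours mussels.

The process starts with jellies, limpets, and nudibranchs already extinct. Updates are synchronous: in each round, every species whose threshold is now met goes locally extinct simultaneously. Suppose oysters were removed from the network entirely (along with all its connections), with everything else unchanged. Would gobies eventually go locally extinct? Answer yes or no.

yes

With oysters removed:
Round 1 — jellies, limpets, nudibranchs go locally extinct (initial).
Round 2 — checking thresholds:
  eelgrass: 1 of 3 neighbours ≥ 1, goes locally extinct.
  gobies: 1 of 2 neighbours ≥ 1, goes locally extinct.
  mussels: 2 of 3 neighbours < 3, not yet.
Round 3 — checking thresholds:
  mussels: 3 of 3 neighbours ≥ 3, goes locally extinct.
Round 4 — no new extinctions; cascade stops.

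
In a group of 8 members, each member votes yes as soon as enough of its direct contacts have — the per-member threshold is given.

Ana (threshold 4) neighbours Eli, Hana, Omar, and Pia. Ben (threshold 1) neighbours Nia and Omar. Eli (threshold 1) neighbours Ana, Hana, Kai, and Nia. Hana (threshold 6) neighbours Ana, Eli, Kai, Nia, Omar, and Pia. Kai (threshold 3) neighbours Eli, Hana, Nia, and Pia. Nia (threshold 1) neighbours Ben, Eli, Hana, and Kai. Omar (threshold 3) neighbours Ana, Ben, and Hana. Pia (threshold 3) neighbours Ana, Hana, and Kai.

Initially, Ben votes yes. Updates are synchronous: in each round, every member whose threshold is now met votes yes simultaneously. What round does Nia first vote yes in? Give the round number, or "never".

2

Round 1 — Ben votes yes (initial).
Round 2 — checking thresholds:
  Nia: 1 of 4 neighbours ≥ 1, votes yes.
  Omar: 1 of 3 neighbours < 3, not yet.
Round 3 — checking thresholds:
  Eli: 1 of 4 neighbours ≥ 1, votes yes.
  Hana: 1 of 6 neighbours < 6, not yet.
  Kai: 1 of 4 neighbours < 3, not yet.
  Omar: 1 of 3 neighbours < 3, not yet.
Round 4 — no new yes votes; cascade stops.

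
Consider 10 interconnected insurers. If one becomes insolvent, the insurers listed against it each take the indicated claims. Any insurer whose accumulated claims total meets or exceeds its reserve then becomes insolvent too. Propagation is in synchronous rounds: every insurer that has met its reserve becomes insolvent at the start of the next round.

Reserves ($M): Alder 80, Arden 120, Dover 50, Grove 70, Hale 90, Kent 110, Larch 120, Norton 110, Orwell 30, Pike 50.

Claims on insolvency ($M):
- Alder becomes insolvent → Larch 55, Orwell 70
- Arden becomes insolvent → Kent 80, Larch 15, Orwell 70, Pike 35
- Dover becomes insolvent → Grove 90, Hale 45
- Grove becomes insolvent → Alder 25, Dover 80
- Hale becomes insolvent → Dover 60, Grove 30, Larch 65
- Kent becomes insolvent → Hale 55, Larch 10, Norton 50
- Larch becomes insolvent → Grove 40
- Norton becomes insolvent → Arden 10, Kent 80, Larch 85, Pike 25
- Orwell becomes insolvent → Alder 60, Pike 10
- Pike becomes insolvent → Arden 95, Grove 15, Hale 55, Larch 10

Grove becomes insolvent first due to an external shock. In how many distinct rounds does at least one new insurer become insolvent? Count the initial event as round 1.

2

Round 1 — Grove becomes insolvent (initial).
  Alder: +25 → 25 < 80
  Dover: +80 → 80 ≥ 50
Round 2 — Dover becomes insolvent.
  Hale: +45 → 45 < 90
No further insolvencies.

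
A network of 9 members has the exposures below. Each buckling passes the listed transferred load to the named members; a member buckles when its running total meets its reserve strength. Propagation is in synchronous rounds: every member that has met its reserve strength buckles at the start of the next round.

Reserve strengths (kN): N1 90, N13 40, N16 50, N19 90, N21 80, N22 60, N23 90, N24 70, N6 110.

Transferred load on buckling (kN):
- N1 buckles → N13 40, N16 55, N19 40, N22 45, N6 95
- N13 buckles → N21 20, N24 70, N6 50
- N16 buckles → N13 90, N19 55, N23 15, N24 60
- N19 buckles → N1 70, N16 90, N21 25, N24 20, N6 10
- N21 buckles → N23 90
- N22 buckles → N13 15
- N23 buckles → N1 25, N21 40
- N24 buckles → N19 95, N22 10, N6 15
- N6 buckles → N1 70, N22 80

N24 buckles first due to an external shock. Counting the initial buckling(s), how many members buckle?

4

Round 1 — N24 buckles (initial).
  N19: +95 → 95 ≥ 90
  N22: +10 → 10 < 60
  N6: +15 → 15 < 110
Round 2 — N19 buckles.
  N1: +70 → 70 < 90
  N16: +90 → 90 ≥ 50
  N21: +25 → 25 < 80
  N6: +10 → 25 < 110
Round 3 — N16 buckles.
  N13: +90 → 90 ≥ 40
  N23: +15 → 15 < 90
Round 4 — N13 buckles.
  N21: +20 → 45 < 80
  N6: +50 → 75 < 110
No further bucklings.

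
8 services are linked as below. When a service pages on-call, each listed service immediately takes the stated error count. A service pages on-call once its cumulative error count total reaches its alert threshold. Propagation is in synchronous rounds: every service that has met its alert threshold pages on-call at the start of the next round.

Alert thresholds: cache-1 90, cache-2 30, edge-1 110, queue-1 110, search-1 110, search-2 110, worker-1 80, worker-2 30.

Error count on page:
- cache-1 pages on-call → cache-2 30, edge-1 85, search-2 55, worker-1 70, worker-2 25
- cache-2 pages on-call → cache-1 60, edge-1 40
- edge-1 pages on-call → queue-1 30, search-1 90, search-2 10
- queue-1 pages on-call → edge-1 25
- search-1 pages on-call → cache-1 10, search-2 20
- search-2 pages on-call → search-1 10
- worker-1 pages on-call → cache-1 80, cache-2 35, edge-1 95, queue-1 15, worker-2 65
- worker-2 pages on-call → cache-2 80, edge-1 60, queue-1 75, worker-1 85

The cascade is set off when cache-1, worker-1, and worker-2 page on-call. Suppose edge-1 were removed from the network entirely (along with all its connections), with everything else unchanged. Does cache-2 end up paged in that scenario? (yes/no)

With edge-1 removed:
Round 1 — cache-1, worker-1, worker-2 page on-call (initial).
  cache-2: +30+35+80 → 145 ≥ 30
  queue-1: +15+75 → 90 < 110
  search-2: +55 → 55 < 110
Round 2 — cache-2 pages on-call.
No further pages.

yes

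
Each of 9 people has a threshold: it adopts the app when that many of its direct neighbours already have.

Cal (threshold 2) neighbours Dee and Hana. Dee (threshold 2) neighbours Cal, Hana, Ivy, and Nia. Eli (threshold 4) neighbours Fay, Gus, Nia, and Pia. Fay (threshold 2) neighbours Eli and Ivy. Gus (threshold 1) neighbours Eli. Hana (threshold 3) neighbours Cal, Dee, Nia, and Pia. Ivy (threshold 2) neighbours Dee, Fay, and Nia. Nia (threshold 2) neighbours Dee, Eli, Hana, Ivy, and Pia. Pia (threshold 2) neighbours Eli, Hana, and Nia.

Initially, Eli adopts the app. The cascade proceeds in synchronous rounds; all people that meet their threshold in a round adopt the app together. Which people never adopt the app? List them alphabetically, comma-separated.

Cal, Dee, Fay, Hana, Ivy, Nia, Pia

Round 1 — Eli adopts the app (initial).
Round 2 — checking thresholds:
  Fay: 1 of 2 neighbours < 2, not yet.
  Gus: 1 of 1 neighbours ≥ 1, adopts the app.
  Nia: 1 of 5 neighbours < 2, not yet.
  Pia: 1 of 3 neighbours < 2, not yet.
Round 3 — no new adoptions; cascade stops.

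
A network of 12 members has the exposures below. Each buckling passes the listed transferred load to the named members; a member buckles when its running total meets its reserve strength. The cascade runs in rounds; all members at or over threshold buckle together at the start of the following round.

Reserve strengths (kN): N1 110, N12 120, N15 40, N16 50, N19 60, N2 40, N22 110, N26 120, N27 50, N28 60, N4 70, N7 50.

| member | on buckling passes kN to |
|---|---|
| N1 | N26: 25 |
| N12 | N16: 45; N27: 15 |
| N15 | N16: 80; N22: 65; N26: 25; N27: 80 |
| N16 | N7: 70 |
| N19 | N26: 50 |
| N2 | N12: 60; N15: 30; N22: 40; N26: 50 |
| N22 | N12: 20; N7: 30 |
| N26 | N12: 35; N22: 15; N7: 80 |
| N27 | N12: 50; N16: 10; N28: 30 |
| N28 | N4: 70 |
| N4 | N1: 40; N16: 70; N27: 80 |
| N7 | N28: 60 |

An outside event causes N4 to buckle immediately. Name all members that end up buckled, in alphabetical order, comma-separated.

N16, N27, N28, N4, N7

Round 1 — N4 buckles (initial).
  N1: +40 → 40 < 110
  N16: +70 → 70 ≥ 50
  N27: +80 → 80 ≥ 50
Round 2 — N16, N27 buckle.
  N12: +50 → 50 < 120
  N28: +30 → 30 < 60
  N7: +70 → 70 ≥ 50
Round 3 — N7 buckles.
  N28: +60 → 90 ≥ 60
Round 4 — N28 buckles.
No further bucklings.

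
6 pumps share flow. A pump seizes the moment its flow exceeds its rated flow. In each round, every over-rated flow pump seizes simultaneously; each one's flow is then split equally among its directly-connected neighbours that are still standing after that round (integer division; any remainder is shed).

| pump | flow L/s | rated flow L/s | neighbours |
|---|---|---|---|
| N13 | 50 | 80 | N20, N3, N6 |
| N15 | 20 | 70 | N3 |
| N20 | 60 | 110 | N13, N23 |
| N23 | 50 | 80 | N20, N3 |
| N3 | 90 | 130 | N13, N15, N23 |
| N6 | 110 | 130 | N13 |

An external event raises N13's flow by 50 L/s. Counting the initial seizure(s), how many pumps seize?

Round 1 — N13 at 100 > 80. N13 seizes.
  N13 sheds 100 L/s to N20, N3, N6: 33 each (1 lost).
    N20: 60+33 = 93 ≤ 110
    N3: 90+33 = 123 ≤ 130
    N6: 110+33 = 143 > 130
Round 2 — N6 seizes.
  N6 sheds 143 L/s: no online neighbours, lost.
No further seizures.

2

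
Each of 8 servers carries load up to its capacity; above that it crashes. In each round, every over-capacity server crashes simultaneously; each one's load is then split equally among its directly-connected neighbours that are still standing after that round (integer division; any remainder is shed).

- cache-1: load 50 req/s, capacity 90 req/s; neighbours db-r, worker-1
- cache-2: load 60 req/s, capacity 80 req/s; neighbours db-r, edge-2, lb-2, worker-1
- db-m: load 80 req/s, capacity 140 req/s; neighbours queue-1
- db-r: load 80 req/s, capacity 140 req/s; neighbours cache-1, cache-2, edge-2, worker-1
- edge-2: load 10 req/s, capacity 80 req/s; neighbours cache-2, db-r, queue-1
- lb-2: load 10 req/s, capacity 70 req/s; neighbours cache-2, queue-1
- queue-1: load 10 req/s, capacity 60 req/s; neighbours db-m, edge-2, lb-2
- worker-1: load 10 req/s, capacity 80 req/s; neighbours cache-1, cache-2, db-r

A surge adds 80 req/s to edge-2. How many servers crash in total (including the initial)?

Round 1 — edge-2 at 90 > 80. edge-2 crashes.
  edge-2 sheds 90 req/s to cache-2, db-r, queue-1: 30 each.
    cache-2: 60+30 = 90 > 80
    db-r: 80+30 = 110 ≤ 140
    queue-1: 10+30 = 40 ≤ 60
Round 2 — cache-2 crashes.
  cache-2 sheds 90 req/s to db-r, lb-2, worker-1: 30 each.
    db-r: 110+30 = 140 ≤ 140
    lb-2: 10+30 = 40 ≤ 70
    worker-1: 10+30 = 40 ≤ 80
No further crashes.

2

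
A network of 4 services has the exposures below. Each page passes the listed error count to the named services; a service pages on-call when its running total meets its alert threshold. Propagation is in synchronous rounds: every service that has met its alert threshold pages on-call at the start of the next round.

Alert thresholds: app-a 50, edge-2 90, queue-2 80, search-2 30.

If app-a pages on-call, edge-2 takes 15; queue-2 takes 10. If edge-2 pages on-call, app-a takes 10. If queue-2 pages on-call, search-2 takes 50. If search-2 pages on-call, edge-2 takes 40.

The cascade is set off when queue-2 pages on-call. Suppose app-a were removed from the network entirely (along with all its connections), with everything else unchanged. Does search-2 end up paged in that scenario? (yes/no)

yes

With app-a removed:
Round 1 — queue-2 pages on-call (initial).
  search-2: +50 → 50 ≥ 30
Round 2 — search-2 pages on-call.
  edge-2: +40 → 40 < 90
No further pages.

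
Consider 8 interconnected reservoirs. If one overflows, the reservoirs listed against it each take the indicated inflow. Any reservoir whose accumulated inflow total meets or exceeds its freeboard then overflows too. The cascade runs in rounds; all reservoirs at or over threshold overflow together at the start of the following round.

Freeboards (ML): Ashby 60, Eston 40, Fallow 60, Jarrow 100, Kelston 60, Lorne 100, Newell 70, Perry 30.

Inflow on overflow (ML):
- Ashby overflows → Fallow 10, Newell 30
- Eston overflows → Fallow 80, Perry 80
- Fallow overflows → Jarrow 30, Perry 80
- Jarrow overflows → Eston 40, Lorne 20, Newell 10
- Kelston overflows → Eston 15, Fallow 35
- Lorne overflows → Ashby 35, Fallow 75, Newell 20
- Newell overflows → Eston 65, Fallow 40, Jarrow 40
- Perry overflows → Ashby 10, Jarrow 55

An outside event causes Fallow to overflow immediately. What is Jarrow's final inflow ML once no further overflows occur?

Round 1 — Fallow overflows (initial).
  Jarrow: +30 → 30 < 100
  Perry: +80 → 80 ≥ 30
Round 2 — Perry overflows.
  Ashby: +10 → 10 < 60
  Jarrow: +55 → 85 < 100
No further overflows.

85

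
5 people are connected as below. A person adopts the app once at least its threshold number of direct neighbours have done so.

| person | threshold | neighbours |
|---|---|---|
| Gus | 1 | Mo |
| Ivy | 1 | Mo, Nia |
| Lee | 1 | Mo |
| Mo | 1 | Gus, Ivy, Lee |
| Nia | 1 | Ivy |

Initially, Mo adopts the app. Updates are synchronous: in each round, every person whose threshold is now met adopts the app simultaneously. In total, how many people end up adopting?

5

Round 1 — Mo adopts the app (initial).
Round 2 — checking thresholds:
  Gus: 1 of 1 neighbours ≥ 1, adopts the app.
  Ivy: 1 of 2 neighbours ≥ 1, adopts the app.
  Lee: 1 of 1 neighbours ≥ 1, adopts the app.
Round 3 — checking thresholds:
  Nia: 1 of 1 neighbours ≥ 1, adopts the app.
Round 4 — no new adoptions; cascade stops.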